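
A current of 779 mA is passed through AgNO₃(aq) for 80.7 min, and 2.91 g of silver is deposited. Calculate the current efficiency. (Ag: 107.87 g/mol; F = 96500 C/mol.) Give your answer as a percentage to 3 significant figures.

Q = 0.779 × 4842 = 3772 C
n(e⁻) = 3772 / 96500 = 0.03909 mol
Ag⁺ + e⁻ → Ag, so theoretical n(Ag) = 0.03909 mol → 4.217 g
Efficiency = 2.91 / 4.217 = 0.6901 = 69.0%

69.0%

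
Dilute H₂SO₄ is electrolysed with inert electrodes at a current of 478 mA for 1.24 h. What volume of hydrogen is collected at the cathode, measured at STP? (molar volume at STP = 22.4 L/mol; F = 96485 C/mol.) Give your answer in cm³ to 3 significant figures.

Q = It = 0.478 × 4464 = 2134 C
Moles of electrons = 2134 / 96485 = 0.02212 mol
2H⁺ + 2e⁻ → H₂, so n(H₂) = 0.02212 / 2 = 0.01106 mol
V = 0.01106 × 22.4 = 0.2477 L
= 248 cm³

248 cm³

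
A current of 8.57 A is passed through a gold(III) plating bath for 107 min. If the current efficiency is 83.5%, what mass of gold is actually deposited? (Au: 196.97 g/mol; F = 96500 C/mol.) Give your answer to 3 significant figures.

31.3 g

Q = 8.57 × 6420 = 55020 C
n(e⁻) = 55020 / 96500 = 0.5702 mol
Au³⁺ + 3e⁻ → Au, so theoretical m(Au) = 0.1901 × 196.97 = 37.44 g
Actual mass = 83.5% × 37.44 = 31.3 g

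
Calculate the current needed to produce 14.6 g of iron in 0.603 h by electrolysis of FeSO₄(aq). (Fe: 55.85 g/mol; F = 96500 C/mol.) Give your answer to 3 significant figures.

23.2 A

n(Fe) = 14.6 / 55.85 = 0.2614 mol
Fe²⁺ + 2e⁻ → Fe, so n(e⁻) = 2 × 0.2614 = 0.5228 mol
Q = 0.5228 × 96500 = 50450 C
I = Q / t = 50450 / 2170.8 s = 23.2 A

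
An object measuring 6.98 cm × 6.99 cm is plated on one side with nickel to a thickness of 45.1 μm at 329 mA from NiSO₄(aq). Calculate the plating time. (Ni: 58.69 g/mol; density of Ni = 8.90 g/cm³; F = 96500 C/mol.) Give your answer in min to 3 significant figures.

326 min

Plated area = 6.98 × 6.99 = 48.79 cm²
Volume = 48.79 × 45.1×10⁻⁴ cm = 0.2200 cm³
m(Ni) = 0.2200 × 8.90 = 1.958 g
n(Ni) = 1.958 / 58.69 = 0.03336 mol; n(e⁻) = 2 × 0.03336 = 0.06672 mol
Q = 0.06672 × 96500 = 6438 C
t = 6438 / 0.329 = 19570 s = 326 min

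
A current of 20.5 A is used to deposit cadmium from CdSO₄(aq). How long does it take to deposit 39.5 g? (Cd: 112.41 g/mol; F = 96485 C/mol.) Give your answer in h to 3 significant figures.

0.919 h

n(Cd) = 39.5 / 112.41 = 0.3514 mol
Cd²⁺ + 2e⁻ → Cd, so n(e⁻) = 2 × 0.3514 = 0.7028 mol
Q = 0.7028 × 96485 = 67810 C
t = Q / I = 67810 / 20.5 = 3308 s = 0.919 h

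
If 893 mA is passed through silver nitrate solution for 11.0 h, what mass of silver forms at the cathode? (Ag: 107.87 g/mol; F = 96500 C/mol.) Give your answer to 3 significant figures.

39.5 g

Q = 0.893 A × 39600 s = 35360 C
n(e⁻) = 35360 / 96500 = 0.3664 mol
Ag⁺ + e⁻ → Ag, so n(Ag) = 0.3664 mol
m = 0.3664 × 107.87 = 39.5 g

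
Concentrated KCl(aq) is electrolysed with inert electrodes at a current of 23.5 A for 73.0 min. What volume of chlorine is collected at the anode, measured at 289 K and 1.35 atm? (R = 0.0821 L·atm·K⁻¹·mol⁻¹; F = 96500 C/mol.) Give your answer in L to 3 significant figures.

9.37 L

Charge passed = 23.5 × 4380 = 1.029×10^5 C
Moles of electrons = 1.029×10^5 / 96500 = 1.066 mol
2Cl⁻ → Cl₂ + 2e⁻, so n(Cl₂) = 1.066 / 2 = 0.5330 mol
V = nRT/P = 0.5330 × 0.0821 × 289 / 1.35 = 9.368 L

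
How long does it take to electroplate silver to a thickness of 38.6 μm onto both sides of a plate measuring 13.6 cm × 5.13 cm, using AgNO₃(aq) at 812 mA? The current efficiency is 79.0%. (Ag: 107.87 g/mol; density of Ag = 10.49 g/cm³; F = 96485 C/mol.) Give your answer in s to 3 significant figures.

Plated area = 2 × 13.6 × 5.13 = 139.5 cm²
Volume = 139.5 × 38.6×10⁻⁴ cm = 0.5385 cm³
m(Ag) = 0.5385 × 10.49 = 5.649 g
n(Ag) = 5.649 / 107.87 = 0.05237 mol; n(e⁻) = 0.05237 mol
Q = 0.05237 × 96485 / 0.790 = 6396 C
t = 6396 / 0.812 = 7877 s

7880 s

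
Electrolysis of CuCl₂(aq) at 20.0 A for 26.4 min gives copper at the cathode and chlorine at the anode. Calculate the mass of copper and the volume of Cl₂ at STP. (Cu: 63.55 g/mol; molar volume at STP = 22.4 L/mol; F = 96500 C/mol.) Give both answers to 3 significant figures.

Q = 20.0 × 1584 = 31680 C; n(e⁻) = 31680 / 96500 = 0.3283 mol
Cathode: Cu²⁺ + 2e⁻ → Cu → n(Cu) = 0.3283/2 = 0.1642 mol → 10.4 g
Anode: 2Cl⁻ → Cl₂ + 2e⁻ → n(Cl₂) = 0.3283/2 = 0.1642 mol → 3.68 L

10.4 g Cu; 3.68 L Cl₂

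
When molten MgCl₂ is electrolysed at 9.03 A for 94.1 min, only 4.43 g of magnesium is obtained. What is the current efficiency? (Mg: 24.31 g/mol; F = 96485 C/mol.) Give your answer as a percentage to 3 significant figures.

Q = 9.03 × 5646 = 50980 C
n(e⁻) = 50980 / 96485 = 0.5284 mol
Mg²⁺ + 2e⁻ → Mg, so theoretical n(Mg) = 0.2642 mol → 6.423 g
Efficiency = 4.43 / 6.423 = 0.6897 = 69.0%

69.0%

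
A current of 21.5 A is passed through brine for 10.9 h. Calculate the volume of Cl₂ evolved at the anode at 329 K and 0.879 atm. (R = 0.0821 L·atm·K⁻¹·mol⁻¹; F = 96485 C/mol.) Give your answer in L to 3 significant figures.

Charge passed = 21.5 × 39240 = 8.437×10^5 C
n(e⁻) = 8.437×10^5 / 96485 = 8.744 mol
2Cl⁻ → Cl₂ + 2e⁻, so n(Cl₂) = 8.744 / 2 = 4.372 mol
V = nRT/P = 4.372 × 0.0821 × 329 / 0.879 = 134.3 L

134 L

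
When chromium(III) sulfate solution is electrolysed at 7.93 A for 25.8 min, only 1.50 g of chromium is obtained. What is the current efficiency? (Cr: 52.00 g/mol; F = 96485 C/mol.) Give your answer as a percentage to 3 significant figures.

68.0%

Q = 7.93 × 1548 = 12280 C
n(e⁻) = 12280 / 96485 = 0.1273 mol
Cr³⁺ + 3e⁻ → Cr, so theoretical n(Cr) = 0.04243 mol → 2.206 g
Efficiency = 1.50 / 2.206 = 0.6800 = 68.0%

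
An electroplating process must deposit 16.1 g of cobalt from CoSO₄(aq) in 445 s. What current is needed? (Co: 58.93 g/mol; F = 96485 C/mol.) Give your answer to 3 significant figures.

118 A

n(Co) = 16.1 / 58.93 = 0.2732 mol
Co²⁺ + 2e⁻ → Co, so n(e⁻) = 2 × 0.2732 = 0.5464 mol
Q = 0.5464 × 96485 = 52720 C
I = Q / t = 52720 / 445 s = 118 A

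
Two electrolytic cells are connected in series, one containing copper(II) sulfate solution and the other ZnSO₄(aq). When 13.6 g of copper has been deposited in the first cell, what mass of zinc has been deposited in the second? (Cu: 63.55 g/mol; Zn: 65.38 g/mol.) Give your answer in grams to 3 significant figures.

n(Cu) = 13.6 / 63.55 = 0.2140 mol
Cu²⁺ + 2e⁻ → Cu, so n(e⁻) = 2 × 0.2140 = 0.4280 mol
In series, the same 0.4280 mol of electrons flows through the second cell.
Zn²⁺ + 2e⁻ → Zn, so n(Zn) = 0.4280 / 2 = 0.2140 mol
m(Zn) = 0.2140 × 65.38 = 14.0 g

14.0 g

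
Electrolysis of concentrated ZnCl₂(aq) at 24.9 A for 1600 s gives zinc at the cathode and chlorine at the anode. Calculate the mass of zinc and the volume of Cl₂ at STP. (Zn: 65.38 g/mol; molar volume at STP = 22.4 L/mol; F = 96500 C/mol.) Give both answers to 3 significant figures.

Q = 24.9 × 1600 = 39840 C; n(e⁻) = 39840 / 96500 = 0.4128 mol
Cathode: Zn²⁺ + 2e⁻ → Zn → n(Zn) = 0.4128/2 = 0.2064 mol → 13.5 g
Anode: 2Cl⁻ → Cl₂ + 2e⁻ → n(Cl₂) = 0.4128/2 = 0.2064 mol → 4.62 L

13.5 g Zn; 4.62 L Cl₂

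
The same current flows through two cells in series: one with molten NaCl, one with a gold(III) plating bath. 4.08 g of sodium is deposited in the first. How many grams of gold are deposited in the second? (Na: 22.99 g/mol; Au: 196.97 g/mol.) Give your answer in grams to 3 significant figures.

11.7 g

n(Na) = 4.08 / 22.99 = 0.1775 mol
Na⁺ + e⁻ → Na, so n(e⁻) = 0.1775 mol
Since the cells are in series, n(e⁻) in the Au cell is also 0.1775 mol.
Au³⁺ + 3e⁻ → Au, so n(Au) = 0.1775 / 3 = 0.05917 mol
m(Au) = 0.05917 × 196.97 = 11.7 g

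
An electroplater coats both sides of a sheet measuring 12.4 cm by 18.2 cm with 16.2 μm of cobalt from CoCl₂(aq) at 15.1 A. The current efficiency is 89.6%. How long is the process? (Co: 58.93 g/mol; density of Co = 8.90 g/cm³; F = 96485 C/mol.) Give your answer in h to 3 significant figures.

Plated area = 2 × 12.4 × 18.2 = 451.4 cm²
Volume = 451.4 × 16.2×10⁻⁴ cm = 0.7313 cm³
m(Co) = 0.7313 × 8.90 = 6.509 g
n(Co) = 6.509 / 58.93 = 0.1105 mol; n(e⁻) = 2 × 0.1105 = 0.2210 mol
Q = 0.2210 × 96485 / 0.896 = 23800 C
t = 23800 / 15.1 = 1576 s = 0.438 h

0.438 h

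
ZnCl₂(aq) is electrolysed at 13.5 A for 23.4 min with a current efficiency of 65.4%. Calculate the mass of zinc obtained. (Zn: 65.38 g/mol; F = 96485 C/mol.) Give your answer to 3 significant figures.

Q = 13.5 × 1404 = 18950 C
n(e⁻) = 18950 / 96485 = 0.1964 mol
Zn²⁺ + 2e⁻ → Zn, so theoretical m(Zn) = 0.09820 × 65.38 = 6.420 g
Actual mass = 65.4% × 6.420 = 4.20 g

4.20 g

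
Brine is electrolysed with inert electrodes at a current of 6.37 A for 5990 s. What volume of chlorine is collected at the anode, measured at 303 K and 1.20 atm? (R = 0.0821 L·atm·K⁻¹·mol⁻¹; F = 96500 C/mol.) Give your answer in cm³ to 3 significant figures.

Q = 6.37 A × 5990 s = 38160 C
n(e⁻) = Q/F = 38160/96500 = 0.3954 mol
2Cl⁻ → Cl₂ + 2e⁻, so n(Cl₂) = 0.3954 / 2 = 0.1977 mol
V = nRT/P = 0.1977 × 0.0821 × 303 / 1.20 = 4.098 L
= 4100 cm³

4100 cm³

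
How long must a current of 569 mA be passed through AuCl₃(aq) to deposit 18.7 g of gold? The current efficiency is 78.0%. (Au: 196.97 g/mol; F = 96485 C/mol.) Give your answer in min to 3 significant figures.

n(Au) = 18.7 / 196.97 = 0.09494 mol
Au³⁺ + 3e⁻ → Au, so n(e⁻) = 3 × 0.09494 = 0.2848 mol
Q = 0.2848 × 96485 / 0.780 = 35230 C
t = Q / I = 35230 / 0.569 = 61920 s = 1030 min

1030 min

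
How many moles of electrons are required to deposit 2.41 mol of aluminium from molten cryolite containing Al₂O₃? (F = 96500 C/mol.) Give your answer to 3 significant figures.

Al³⁺ + 3e⁻ → Al, so n(e⁻) = 3 × 2.41 = 7.230 mol

7.23 mol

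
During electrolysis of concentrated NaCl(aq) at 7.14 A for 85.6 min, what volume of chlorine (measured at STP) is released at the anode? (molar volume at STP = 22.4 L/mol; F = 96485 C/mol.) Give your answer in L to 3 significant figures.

Charge passed = 7.14 × 5136 = 36670 C
Moles of electrons = 36670 / 96485 = 0.3801 mol
2Cl⁻ → Cl₂ + 2e⁻, so n(Cl₂) = 0.3801 / 2 = 0.1901 mol
V = 0.1901 × 22.4 = 4.258 L

4.26 L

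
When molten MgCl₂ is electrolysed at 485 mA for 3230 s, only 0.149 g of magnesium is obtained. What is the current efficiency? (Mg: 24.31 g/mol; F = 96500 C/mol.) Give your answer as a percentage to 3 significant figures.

75.5%

Q = 0.485 × 3230 = 1567 C
n(e⁻) = 1567 / 96500 = 0.01624 mol
Mg²⁺ + 2e⁻ → Mg, so theoretical n(Mg) = 0.008120 mol → 0.1974 g
Efficiency = 0.149 / 0.1974 = 0.7548 = 75.5%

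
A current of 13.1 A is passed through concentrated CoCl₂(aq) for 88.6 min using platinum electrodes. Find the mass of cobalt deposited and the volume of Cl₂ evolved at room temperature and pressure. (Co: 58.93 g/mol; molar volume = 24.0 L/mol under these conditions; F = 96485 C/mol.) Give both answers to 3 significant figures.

Q = 13.1 × 5316 = 69640 C; n(e⁻) = 69640 / 96485 = 0.7218 mol
Cathode: Co²⁺ + 2e⁻ → Co → n(Co) = 0.7218/2 = 0.3609 mol → 21.3 g
Anode: 2Cl⁻ → Cl₂ + 2e⁻ → n(Cl₂) = 0.7218/2 = 0.3609 mol → 8.66 L

21.3 g Co; 8.66 L Cl₂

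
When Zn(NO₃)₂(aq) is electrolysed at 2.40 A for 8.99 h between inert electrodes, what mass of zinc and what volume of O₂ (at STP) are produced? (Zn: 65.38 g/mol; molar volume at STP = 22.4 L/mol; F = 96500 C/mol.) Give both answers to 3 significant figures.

Q = 2.40 × 32364 = 77670 C; n(e⁻) = 77670 / 96500 = 0.8049 mol
Cathode: Zn²⁺ + 2e⁻ → Zn → n(Zn) = 0.8049/2 = 0.4025 mol → 26.3 g
Anode: 2H₂O → O₂ + 4H⁺ + 4e⁻ → n(O₂) = 0.8049/4 = 0.2012 mol → 4.51 L

26.3 g Zn; 4.51 L O₂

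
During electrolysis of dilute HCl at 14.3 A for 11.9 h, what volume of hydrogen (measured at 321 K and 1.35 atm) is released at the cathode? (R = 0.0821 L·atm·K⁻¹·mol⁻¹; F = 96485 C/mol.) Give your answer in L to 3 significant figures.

Q = 14.3 A × 42840 s = 6.126×10^5 C
n(e⁻) = Q/F = 6.126×10^5/96485 = 6.349 mol
2H⁺ + 2e⁻ → H₂, so n(H₂) = 6.349 / 2 = 3.175 mol
V = nRT/P = 3.175 × 0.0821 × 321 / 1.35 = 61.98 L

62.0 L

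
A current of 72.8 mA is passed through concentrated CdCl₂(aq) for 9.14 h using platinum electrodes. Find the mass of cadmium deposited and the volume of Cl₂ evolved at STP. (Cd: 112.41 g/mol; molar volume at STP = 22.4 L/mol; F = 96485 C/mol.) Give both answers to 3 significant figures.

Q = 0.0728 × 32904 = 2395 C; n(e⁻) = 2395 / 96485 = 0.02482 mol
Cathode: Cd²⁺ + 2e⁻ → Cd → n(Cd) = 0.02482/2 = 0.01241 mol → 1.40 g
Anode: 2Cl⁻ → Cl₂ + 2e⁻ → n(Cl₂) = 0.02482/2 = 0.01241 mol → 0.278 L

1.40 g Cd; 0.278 L Cl₂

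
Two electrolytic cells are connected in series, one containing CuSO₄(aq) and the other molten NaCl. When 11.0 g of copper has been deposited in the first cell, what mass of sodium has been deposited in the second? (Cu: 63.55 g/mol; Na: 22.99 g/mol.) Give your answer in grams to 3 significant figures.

7.96 g

n(Cu) = 11.0 / 63.55 = 0.1731 mol
Cu²⁺ + 2e⁻ → Cu, so n(e⁻) = 2 × 0.1731 = 0.3462 mol
Since the cells are in series, n(e⁻) in the Na cell is also 0.3462 mol.
Na⁺ + e⁻ → Na, so n(Na) = 0.3462 mol
m(Na) = 0.3462 × 22.99 = 7.96 g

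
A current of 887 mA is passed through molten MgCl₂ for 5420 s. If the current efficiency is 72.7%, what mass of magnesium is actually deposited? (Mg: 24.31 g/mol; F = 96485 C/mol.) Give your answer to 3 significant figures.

Q = 0.887 × 5420 = 4808 C
n(e⁻) = 4808 / 96485 = 0.04983 mol
Mg²⁺ + 2e⁻ → Mg, so theoretical m(Mg) = 0.02492 × 24.31 = 0.6058 g
Actual mass = 72.7% × 0.6058 = 0.440 g

0.440 g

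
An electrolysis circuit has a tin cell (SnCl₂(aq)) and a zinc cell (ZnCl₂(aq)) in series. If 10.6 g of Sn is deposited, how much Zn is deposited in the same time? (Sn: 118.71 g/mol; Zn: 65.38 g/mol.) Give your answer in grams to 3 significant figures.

n(Sn) = 10.6 / 118.71 = 0.08929 mol
Sn²⁺ + 2e⁻ → Sn, so n(e⁻) = 2 × 0.08929 = 0.1786 mol
The cells are in series, so the same charge (and hence the same n(e⁻) = 0.1786 mol) passes through both.
Zn²⁺ + 2e⁻ → Zn, so n(Zn) = 0.1786 / 2 = 0.08930 mol
m(Zn) = 0.08930 × 65.38 = 5.84 g

5.84 g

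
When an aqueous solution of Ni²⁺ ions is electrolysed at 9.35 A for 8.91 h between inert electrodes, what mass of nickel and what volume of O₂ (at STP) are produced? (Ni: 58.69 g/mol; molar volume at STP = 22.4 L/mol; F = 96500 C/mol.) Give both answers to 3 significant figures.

Q = 9.35 × 32076 = 2.999×10^5 C; n(e⁻) = 2.999×10^5 / 96500 = 3.108 mol
Cathode: Ni²⁺ + 2e⁻ → Ni → n(Ni) = 3.108/2 = 1.554 mol → 91.2 g
Anode: 2H₂O → O₂ + 4H⁺ + 4e⁻ → n(O₂) = 3.108/4 = 0.7770 mol → 17.4 L

91.2 g Ni; 17.4 L O₂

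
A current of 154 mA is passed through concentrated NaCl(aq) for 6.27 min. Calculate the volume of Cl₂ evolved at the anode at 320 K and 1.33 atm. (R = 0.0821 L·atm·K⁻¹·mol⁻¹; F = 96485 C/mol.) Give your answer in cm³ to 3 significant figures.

Q = 0.154 A × 376.2 s = 57.93 C
n(e⁻) = 57.93 / 96485 = 6.004×10^-4 mol
2Cl⁻ → Cl₂ + 2e⁻, so n(Cl₂) = 6.004×10^-4 / 2 = 3.002×10^-4 mol
V = nRT/P = 3.002×10^-4 × 0.0821 × 320 / 1.33 = 0.005930 L
= 5.93 cm³

5.93 cm³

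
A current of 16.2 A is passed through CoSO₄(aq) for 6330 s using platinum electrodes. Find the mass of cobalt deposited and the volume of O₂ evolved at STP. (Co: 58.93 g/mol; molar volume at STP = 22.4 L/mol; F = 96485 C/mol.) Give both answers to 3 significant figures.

Q = 16.2 × 6330 = 1.025×10^5 C; n(e⁻) = 1.025×10^5 / 96485 = 1.062 mol
Cathode: Co²⁺ + 2e⁻ → Co → n(Co) = 1.062/2 = 0.5310 mol → 31.3 g
Anode: 2H₂O → O₂ + 4H⁺ + 4e⁻ → n(O₂) = 1.062/4 = 0.2655 mol → 5.95 L

31.3 g Co; 5.95 L O₂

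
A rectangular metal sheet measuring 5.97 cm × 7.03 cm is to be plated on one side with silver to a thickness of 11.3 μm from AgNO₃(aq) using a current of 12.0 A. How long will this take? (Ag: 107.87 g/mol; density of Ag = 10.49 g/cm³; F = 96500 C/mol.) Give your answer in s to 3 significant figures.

37.1 s

Plated area = 5.97 × 7.03 = 41.97 cm²
Volume = 41.97 × 11.3×10⁻⁴ cm = 0.04743 cm³
m(Ag) = 0.04743 × 10.49 = 0.4975 g
n(Ag) = 0.4975 / 107.87 = 0.004612 mol; n(e⁻) = 0.004612 mol
Q = 0.004612 × 96500 = 445.1 C
t = 445.1 / 12.0 = 37.09 s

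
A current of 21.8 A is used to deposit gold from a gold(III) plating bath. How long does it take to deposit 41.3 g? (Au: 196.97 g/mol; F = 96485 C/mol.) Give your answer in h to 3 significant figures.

n(Au) = 41.3 / 196.97 = 0.2097 mol
Au³⁺ + 3e⁻ → Au, so n(e⁻) = 3 × 0.2097 = 0.6291 mol
Q = 0.6291 × 96485 = 60700 C
t = Q / I = 60700 / 21.8 = 2784 s = 0.773 h

0.773 h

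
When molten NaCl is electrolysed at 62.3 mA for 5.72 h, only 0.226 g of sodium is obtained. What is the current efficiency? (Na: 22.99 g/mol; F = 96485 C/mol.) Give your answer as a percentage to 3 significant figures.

73.9%

Q = 0.0623 × 20592 = 1283 C
n(e⁻) = 1283 / 96485 = 0.01330 mol
Na⁺ + e⁻ → Na, so theoretical n(Na) = 0.01330 mol → 0.3058 g
Efficiency = 0.226 / 0.3058 = 0.7390 = 73.9%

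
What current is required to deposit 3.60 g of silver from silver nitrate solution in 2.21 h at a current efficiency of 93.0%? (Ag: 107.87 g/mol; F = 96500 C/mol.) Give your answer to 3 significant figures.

n(Ag) = 3.60 / 107.87 = 0.03337 mol
Ag⁺ + e⁻ → Ag, so n(e⁻) = 0.03337 mol
Q = 0.03337 × 96500 / 0.930 = 3463 C
I = Q / t = 3463 / 7956 s = 0.435 A

0.435 A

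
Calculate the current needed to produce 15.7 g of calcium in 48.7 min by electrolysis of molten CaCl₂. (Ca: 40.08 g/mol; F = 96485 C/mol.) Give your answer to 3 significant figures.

n(Ca) = 15.7 / 40.08 = 0.3917 mol
Ca²⁺ + 2e⁻ → Ca, so n(e⁻) = 2 × 0.3917 = 0.7834 mol
Q = 0.7834 × 96485 = 75590 C
I = Q / t = 75590 / 2922 s = 25.9 A

25.9 A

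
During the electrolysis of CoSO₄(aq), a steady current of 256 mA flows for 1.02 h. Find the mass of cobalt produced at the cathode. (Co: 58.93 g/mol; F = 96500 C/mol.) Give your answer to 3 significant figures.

0.287 g

Q = It = 0.256 × 3672 = 940.0 C
n(e⁻) = 940.0 / 96500 = 0.009741 mol
Co²⁺ + 2e⁻ → Co, so n(Co) = 0.009741 / 2 = 0.004871 mol
m = 0.004871 × 58.93 = 0.287 g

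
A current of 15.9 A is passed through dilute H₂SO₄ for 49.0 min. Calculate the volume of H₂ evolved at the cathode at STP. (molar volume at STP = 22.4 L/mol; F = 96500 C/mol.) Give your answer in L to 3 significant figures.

Charge passed = 15.9 × 2940 = 46750 C
n(e⁻) = 46750 / 96500 = 0.4845 mol
2H⁺ + 2e⁻ → H₂, so n(H₂) = 0.4845 / 2 = 0.2423 mol
V = 0.2423 × 22.4 = 5.428 L

5.43 L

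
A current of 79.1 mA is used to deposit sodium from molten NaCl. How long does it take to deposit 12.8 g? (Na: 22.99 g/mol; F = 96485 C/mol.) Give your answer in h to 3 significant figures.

189 h

n(Na) = 12.8 / 22.99 = 0.5568 mol
Na⁺ + e⁻ → Na, so n(e⁻) = 0.5568 mol
Q = 0.5568 × 96485 = 53720 C
t = Q / I = 53720 / 0.0791 = 6.791×10^5 s = 189 h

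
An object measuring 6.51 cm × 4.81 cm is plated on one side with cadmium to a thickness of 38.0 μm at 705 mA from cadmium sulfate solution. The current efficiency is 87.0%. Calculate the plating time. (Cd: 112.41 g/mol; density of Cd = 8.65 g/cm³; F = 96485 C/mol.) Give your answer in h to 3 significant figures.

0.800 h

Plated area = 6.51 × 4.81 = 31.31 cm²
Volume = 31.31 × 38.0×10⁻⁴ cm = 0.1190 cm³
m(Cd) = 0.1190 × 8.65 = 1.029 g
n(Cd) = 1.029 / 112.41 = 0.009154 mol; n(e⁻) = 2 × 0.009154 = 0.01831 mol
Q = 0.01831 × 96485 / 0.870 = 2031 C
t = 2031 / 0.705 = 2881 s = 0.800 h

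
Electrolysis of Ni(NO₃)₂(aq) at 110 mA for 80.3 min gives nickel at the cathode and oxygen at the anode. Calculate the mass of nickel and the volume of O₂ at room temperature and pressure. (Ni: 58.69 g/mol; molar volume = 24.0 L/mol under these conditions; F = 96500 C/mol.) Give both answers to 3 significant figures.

0.161 g Ni; 0.0330 L O₂

Q = 0.110 × 4818 = 530.0 C; n(e⁻) = 530.0 / 96500 = 0.005492 mol
Cathode: Ni²⁺ + 2e⁻ → Ni → n(Ni) = 0.005492/2 = 0.002746 mol → 0.161 g
Anode: 2H₂O → O₂ + 4H⁺ + 4e⁻ → n(O₂) = 0.005492/4 = 0.001373 mol → 0.0330 L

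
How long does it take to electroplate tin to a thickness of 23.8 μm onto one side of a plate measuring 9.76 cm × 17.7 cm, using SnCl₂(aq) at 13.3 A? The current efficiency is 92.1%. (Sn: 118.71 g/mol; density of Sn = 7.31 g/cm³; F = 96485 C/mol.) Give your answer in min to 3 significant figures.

Plated area = 9.76 × 17.7 = 172.8 cm²
Volume = 172.8 × 23.8×10⁻⁴ cm = 0.4113 cm³
m(Sn) = 0.4113 × 7.31 = 3.007 g
n(Sn) = 3.007 / 118.71 = 0.02533 mol; n(e⁻) = 2 × 0.02533 = 0.05066 mol
Q = 0.05066 × 96485 / 0.921 = 5307 C
t = 5307 / 13.3 = 399.0 s = 6.65 min

6.65 min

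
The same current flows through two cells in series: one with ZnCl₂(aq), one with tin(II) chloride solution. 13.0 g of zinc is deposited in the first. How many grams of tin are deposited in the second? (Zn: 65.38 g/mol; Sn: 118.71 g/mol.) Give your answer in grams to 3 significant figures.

23.6 g

n(Zn) = 13.0 / 65.38 = 0.1988 mol
Zn²⁺ + 2e⁻ → Zn, so n(e⁻) = 2 × 0.1988 = 0.3976 mol
The cells are in series, so the same charge (and hence the same n(e⁻) = 0.3976 mol) passes through both.
Sn²⁺ + 2e⁻ → Sn, so n(Sn) = 0.3976 / 2 = 0.1988 mol
m(Sn) = 0.1988 × 118.71 = 23.6 g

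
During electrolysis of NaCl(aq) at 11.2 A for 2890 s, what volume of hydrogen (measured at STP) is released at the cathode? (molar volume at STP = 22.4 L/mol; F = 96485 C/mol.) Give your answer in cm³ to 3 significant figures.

Q = 11.2 A × 2890 s = 32370 C
n(e⁻) = Q/F = 32370/96485 = 0.3355 mol
2H⁺ + 2e⁻ → H₂, so n(H₂) = 0.3355 / 2 = 0.1678 mol
V = 0.1678 × 22.4 = 3.759 L
= 3760 cm³

3760 cm³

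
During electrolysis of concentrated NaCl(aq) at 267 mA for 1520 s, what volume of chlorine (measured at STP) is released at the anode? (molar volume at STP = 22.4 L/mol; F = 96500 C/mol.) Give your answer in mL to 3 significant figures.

Q = It = 0.267 × 1520 = 405.8 C
n(e⁻) = 405.8 / 96500 = 0.004205 mol
2Cl⁻ → Cl₂ + 2e⁻, so n(Cl₂) = 0.004205 / 2 = 0.002103 mol
V = 0.002103 × 22.4 = 0.04711 L
= 47.1 mL

47.1 mL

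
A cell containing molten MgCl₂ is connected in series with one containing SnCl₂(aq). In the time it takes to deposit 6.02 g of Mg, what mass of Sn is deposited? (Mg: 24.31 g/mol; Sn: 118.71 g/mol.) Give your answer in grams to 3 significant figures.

29.4 g

n(Mg) = 6.02 / 24.31 = 0.2476 mol
Mg²⁺ + 2e⁻ → Mg, so n(e⁻) = 2 × 0.2476 = 0.4952 mol
Same current for the same time ⇒ same n(e⁻) = 0.4952 mol in both cells.
Sn²⁺ + 2e⁻ → Sn, so n(Sn) = 0.4952 / 2 = 0.2476 mol
m(Sn) = 0.2476 × 118.71 = 29.4 g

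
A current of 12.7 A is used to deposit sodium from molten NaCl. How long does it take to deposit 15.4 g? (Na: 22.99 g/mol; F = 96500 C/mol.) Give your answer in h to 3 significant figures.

n(Na) = 15.4 / 22.99 = 0.6699 mol
Na⁺ + e⁻ → Na, so n(e⁻) = 0.6699 mol
Q = 0.6699 × 96500 = 64650 C
t = Q / I = 64650 / 12.7 = 5091 s = 1.41 h

1.41 h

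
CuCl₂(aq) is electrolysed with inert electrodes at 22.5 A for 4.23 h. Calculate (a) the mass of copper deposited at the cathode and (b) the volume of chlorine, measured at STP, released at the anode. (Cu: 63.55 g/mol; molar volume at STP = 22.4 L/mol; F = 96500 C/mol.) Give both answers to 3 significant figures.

113 g Cu; 39.8 L Cl₂

Q = 22.5 × 15228 = 3.426×10^5 C; n(e⁻) = 3.426×10^5 / 96500 = 3.550 mol
Cathode: Cu²⁺ + 2e⁻ → Cu → n(Cu) = 3.550/2 = 1.775 mol → 113 g
Anode: 2Cl⁻ → Cl₂ + 2e⁻ → n(Cl₂) = 3.550/2 = 1.775 mol → 39.8 L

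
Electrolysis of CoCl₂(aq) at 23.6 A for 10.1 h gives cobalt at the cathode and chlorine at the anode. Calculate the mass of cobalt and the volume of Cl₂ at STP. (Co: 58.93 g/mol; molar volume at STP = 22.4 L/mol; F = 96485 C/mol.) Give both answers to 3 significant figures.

Q = 23.6 × 36360 = 8.581×10^5 C; n(e⁻) = 8.581×10^5 / 96485 = 8.894 mol
Cathode: Co²⁺ + 2e⁻ → Co → n(Co) = 8.894/2 = 4.447 mol → 262 g
Anode: 2Cl⁻ → Cl₂ + 2e⁻ → n(Cl₂) = 8.894/2 = 4.447 mol → 99.6 L

262 g Co; 99.6 L Cl₂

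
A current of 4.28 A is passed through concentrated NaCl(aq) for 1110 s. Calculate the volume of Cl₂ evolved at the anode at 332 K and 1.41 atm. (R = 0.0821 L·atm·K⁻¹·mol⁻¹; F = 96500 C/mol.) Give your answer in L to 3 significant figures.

Charge passed = 4.28 × 1110 = 4751 C
Moles of electrons = 4751 / 96500 = 0.04923 mol
2Cl⁻ → Cl₂ + 2e⁻, so n(Cl₂) = 0.04923 / 2 = 0.02462 mol
V = nRT/P = 0.02462 × 0.0821 × 332 / 1.41 = 0.4759 L

0.476 L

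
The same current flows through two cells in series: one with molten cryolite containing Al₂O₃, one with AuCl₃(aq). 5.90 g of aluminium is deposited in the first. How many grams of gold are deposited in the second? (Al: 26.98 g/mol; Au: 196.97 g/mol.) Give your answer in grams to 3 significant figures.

n(Al) = 5.90 / 26.98 = 0.2187 mol
Al³⁺ + 3e⁻ → Al, so n(e⁻) = 3 × 0.2187 = 0.6561 mol
Since the cells are in series, n(e⁻) in the Au cell is also 0.6561 mol.
Au³⁺ + 3e⁻ → Au, so n(Au) = 0.6561 / 3 = 0.2187 mol
m(Au) = 0.2187 × 196.97 = 43.1 g

43.1 g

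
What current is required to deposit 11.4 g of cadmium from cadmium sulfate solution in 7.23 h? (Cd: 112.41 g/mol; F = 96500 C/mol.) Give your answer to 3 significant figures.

n(Cd) = 11.4 / 112.41 = 0.1014 mol
Cd²⁺ + 2e⁻ → Cd, so n(e⁻) = 2 × 0.1014 = 0.2028 mol
Q = 0.2028 × 96500 = 19570 C
I = Q / t = 19570 / 26028 s = 0.752 A

0.752 A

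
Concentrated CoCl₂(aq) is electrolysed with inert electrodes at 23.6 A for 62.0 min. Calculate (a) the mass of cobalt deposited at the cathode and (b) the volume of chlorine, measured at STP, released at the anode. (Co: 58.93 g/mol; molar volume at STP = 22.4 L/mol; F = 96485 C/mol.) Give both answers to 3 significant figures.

26.8 g Co; 10.2 L Cl₂

Q = 23.6 × 3720 = 87790 C; n(e⁻) = 87790 / 96485 = 0.9099 mol
Cathode: Co²⁺ + 2e⁻ → Co → n(Co) = 0.9099/2 = 0.4550 mol → 26.8 g
Anode: 2Cl⁻ → Cl₂ + 2e⁻ → n(Cl₂) = 0.9099/2 = 0.4550 mol → 10.2 L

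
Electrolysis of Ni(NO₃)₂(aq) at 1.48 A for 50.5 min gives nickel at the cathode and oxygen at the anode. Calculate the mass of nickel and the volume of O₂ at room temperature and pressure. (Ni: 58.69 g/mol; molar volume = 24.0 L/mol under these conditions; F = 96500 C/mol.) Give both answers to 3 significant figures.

Q = 1.48 × 3030 = 4484 C; n(e⁻) = 4484 / 96500 = 0.04647 mol
Cathode: Ni²⁺ + 2e⁻ → Ni → n(Ni) = 0.04647/2 = 0.02324 mol → 1.36 g
Anode: 2H₂O → O₂ + 4H⁺ + 4e⁻ → n(O₂) = 0.04647/4 = 0.01162 mol → 0.279 L

1.36 g Ni; 0.279 L O₂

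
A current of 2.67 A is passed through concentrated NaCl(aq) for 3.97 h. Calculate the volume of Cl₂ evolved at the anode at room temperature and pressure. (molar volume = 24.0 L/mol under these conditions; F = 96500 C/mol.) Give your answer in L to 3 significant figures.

4.75 L

Q = It = 2.67 × 14292 = 38160 C
n(e⁻) = Q/F = 38160/96500 = 0.3954 mol
2Cl⁻ → Cl₂ + 2e⁻, so n(Cl₂) = 0.3954 / 2 = 0.1977 mol
V = 0.1977 × 24.0 = 4.745 L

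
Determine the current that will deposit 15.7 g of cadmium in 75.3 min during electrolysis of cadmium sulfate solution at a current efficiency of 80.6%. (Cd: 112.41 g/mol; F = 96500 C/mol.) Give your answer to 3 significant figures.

7.40 A

n(Cd) = 15.7 / 112.41 = 0.1397 mol
Cd²⁺ + 2e⁻ → Cd, so n(e⁻) = 2 × 0.1397 = 0.2794 mol
Q = 0.2794 × 96500 / 0.806 = 33450 C
I = Q / t = 33450 / 4518 s = 7.40 A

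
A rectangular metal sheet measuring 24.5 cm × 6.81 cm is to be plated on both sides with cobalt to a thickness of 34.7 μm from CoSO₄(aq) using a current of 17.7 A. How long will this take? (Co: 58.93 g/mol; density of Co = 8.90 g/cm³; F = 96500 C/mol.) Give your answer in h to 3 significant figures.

0.530 h

Plated area = 2 × 24.5 × 6.81 = 333.7 cm²
Volume = 333.7 × 34.7×10⁻⁴ cm = 1.158 cm³
m(Co) = 1.158 × 8.90 = 10.31 g
n(Co) = 10.31 / 58.93 = 0.1750 mol; n(e⁻) = 2 × 0.1750 = 0.3500 mol
Q = 0.3500 × 96500 = 33780 C
t = 33780 / 17.7 = 1908 s = 0.530 h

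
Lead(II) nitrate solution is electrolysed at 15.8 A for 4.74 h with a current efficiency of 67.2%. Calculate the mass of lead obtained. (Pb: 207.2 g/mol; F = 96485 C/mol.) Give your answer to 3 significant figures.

Q = 15.8 × 17064 = 2.696×10^5 C
n(e⁻) = 2.696×10^5 / 96485 = 2.794 mol
Pb²⁺ + 2e⁻ → Pb, so theoretical m(Pb) = 1.397 × 207.2 = 289.5 g
Actual mass = 67.2% × 289.5 = 195 g

195 g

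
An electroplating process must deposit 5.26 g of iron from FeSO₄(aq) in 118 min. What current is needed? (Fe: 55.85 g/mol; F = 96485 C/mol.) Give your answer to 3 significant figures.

2.57 A

n(Fe) = 5.26 / 55.85 = 0.09418 mol
Fe²⁺ + 2e⁻ → Fe, so n(e⁻) = 2 × 0.09418 = 0.1884 mol
Q = 0.1884 × 96485 = 18180 C
I = Q / t = 18180 / 7080 s = 2.57 A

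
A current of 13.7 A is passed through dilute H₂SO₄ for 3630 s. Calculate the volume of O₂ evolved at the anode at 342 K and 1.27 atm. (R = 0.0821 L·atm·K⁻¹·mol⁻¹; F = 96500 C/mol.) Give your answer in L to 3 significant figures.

Q = It = 13.7 × 3630 = 49730 C
n(e⁻) = 49730 / 96500 = 0.5153 mol
2H₂O → O₂ + 4H⁺ + 4e⁻, so n(O₂) = 0.5153 / 4 = 0.1288 mol
V = nRT/P = 0.1288 × 0.0821 × 342 / 1.27 = 2.848 L

2.85 L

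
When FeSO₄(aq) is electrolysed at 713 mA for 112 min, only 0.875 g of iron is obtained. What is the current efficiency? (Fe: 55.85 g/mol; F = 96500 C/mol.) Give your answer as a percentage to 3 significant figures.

63.1%

Q = 0.713 × 6720 = 4791 C
n(e⁻) = 4791 / 96500 = 0.04965 mol
Fe²⁺ + 2e⁻ → Fe, so theoretical n(Fe) = 0.02483 mol → 1.387 g
Efficiency = 0.875 / 1.387 = 0.6309 = 63.1%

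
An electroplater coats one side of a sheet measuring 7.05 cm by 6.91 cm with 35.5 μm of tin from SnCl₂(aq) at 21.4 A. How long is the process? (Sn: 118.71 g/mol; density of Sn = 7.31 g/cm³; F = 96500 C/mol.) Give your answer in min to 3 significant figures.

1.60 min

Plated area = 7.05 × 6.91 = 48.72 cm²
Volume = 48.72 × 35.5×10⁻⁴ cm = 0.1730 cm³
m(Sn) = 0.1730 × 7.31 = 1.265 g
n(Sn) = 1.265 / 118.71 = 0.01066 mol; n(e⁻) = 2 × 0.01066 = 0.02132 mol
Q = 0.02132 × 96500 = 2057 C
t = 2057 / 21.4 = 96.12 s = 1.60 min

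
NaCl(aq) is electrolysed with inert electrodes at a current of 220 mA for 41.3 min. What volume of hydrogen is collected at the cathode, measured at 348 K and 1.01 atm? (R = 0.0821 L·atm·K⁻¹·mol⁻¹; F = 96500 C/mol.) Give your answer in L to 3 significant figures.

Charge passed = 0.220 × 2478 = 545.2 C
Moles of electrons = 545.2 / 96500 = 0.005650 mol
2H⁺ + 2e⁻ → H₂, so n(H₂) = 0.005650 / 2 = 0.002825 mol
V = nRT/P = 0.002825 × 0.0821 × 348 / 1.01 = 0.07991 L

0.0799 L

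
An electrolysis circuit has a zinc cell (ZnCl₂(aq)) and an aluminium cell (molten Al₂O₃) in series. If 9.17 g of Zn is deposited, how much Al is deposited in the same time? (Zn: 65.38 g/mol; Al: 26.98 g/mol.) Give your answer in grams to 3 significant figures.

n(Zn) = 9.17 / 65.38 = 0.1403 mol
Zn²⁺ + 2e⁻ → Zn, so n(e⁻) = 2 × 0.1403 = 0.2806 mol
In series, the same 0.2806 mol of electrons flows through the second cell.
Al³⁺ + 3e⁻ → Al, so n(Al) = 0.2806 / 3 = 0.09353 mol
m(Al) = 0.09353 × 26.98 = 2.52 g

2.52 g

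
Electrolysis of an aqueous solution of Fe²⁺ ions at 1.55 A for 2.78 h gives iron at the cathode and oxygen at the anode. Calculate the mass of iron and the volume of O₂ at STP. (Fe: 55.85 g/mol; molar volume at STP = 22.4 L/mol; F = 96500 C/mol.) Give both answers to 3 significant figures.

4.49 g Fe; 0.900 L O₂

Q = 1.55 × 10008 = 15510 C; n(e⁻) = 15510 / 96500 = 0.1607 mol
Cathode: Fe²⁺ + 2e⁻ → Fe → n(Fe) = 0.1607/2 = 0.08035 mol → 4.49 g
Anode: 2H₂O → O₂ + 4H⁺ + 4e⁻ → n(O₂) = 0.1607/4 = 0.04018 mol → 0.900 L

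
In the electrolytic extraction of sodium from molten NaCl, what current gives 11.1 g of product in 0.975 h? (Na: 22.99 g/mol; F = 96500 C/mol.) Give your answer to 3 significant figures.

n(Na) = 11.1 / 22.99 = 0.4828 mol
Na⁺ + e⁻ → Na, so n(e⁻) = 0.4828 mol
Q = 0.4828 × 96500 = 46590 C
I = Q / t = 46590 / 3510 s = 13.3 A

13.3 A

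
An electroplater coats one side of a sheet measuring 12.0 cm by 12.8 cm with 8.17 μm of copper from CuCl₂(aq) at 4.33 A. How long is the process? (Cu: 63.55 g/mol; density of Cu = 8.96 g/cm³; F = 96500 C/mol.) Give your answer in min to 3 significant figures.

Plated area = 12.0 × 12.8 = 153.6 cm²
Volume = 153.6 × 8.17×10⁻⁴ cm = 0.1255 cm³
m(Cu) = 0.1255 × 8.96 = 1.124 g
n(Cu) = 1.124 / 63.55 = 0.01769 mol; n(e⁻) = 2 × 0.01769 = 0.03538 mol
Q = 0.03538 × 96500 = 3414 C
t = 3414 / 4.33 = 788.5 s = 13.1 min

13.1 min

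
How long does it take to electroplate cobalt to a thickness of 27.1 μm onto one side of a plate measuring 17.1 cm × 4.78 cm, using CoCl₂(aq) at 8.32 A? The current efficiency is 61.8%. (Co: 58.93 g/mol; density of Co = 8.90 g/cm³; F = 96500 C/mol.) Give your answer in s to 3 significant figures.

Plated area = 17.1 × 4.78 = 81.74 cm²
Volume = 81.74 × 27.1×10⁻⁴ cm = 0.2215 cm³
m(Co) = 0.2215 × 8.90 = 1.971 g
n(Co) = 1.971 / 58.93 = 0.03345 mol; n(e⁻) = 2 × 0.03345 = 0.06690 mol
Q = 0.06690 × 96500 / 0.618 = 10450 C
t = 10450 / 8.32 = 1256 s

1260 s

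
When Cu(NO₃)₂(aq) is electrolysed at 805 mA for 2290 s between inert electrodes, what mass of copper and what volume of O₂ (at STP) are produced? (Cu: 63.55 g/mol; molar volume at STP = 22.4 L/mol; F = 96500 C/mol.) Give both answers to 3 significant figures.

Q = 0.805 × 2290 = 1843 C; n(e⁻) = 1843 / 96500 = 0.01910 mol
Cathode: Cu²⁺ + 2e⁻ → Cu → n(Cu) = 0.01910/2 = 0.009550 mol → 0.607 g
Anode: 2H₂O → O₂ + 4H⁺ + 4e⁻ → n(O₂) = 0.01910/4 = 0.004775 mol → 0.107 L

0.607 g Cu; 0.107 L O₂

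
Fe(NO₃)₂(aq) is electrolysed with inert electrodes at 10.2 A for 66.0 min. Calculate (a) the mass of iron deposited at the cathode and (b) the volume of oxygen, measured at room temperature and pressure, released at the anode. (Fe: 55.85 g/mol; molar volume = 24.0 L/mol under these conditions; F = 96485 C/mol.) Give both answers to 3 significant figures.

11.7 g Fe; 2.51 L O₂

Q = 10.2 × 3960 = 40390 C; n(e⁻) = 40390 / 96485 = 0.4186 mol
Cathode: Fe²⁺ + 2e⁻ → Fe → n(Fe) = 0.4186/2 = 0.2093 mol → 11.7 g
Anode: 2H₂O → O₂ + 4H⁺ + 4e⁻ → n(O₂) = 0.4186/4 = 0.1047 mol → 2.51 L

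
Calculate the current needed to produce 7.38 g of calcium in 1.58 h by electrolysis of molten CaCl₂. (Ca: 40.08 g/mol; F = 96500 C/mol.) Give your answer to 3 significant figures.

6.25 A

n(Ca) = 7.38 / 40.08 = 0.1841 mol
Ca²⁺ + 2e⁻ → Ca, so n(e⁻) = 2 × 0.1841 = 0.3682 mol
Q = 0.3682 × 96500 = 35530 C
I = Q / t = 35530 / 5688 s = 6.25 A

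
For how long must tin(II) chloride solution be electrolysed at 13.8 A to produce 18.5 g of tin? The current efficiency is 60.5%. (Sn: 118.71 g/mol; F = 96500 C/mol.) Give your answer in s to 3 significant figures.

3600 s

n(Sn) = 18.5 / 118.71 = 0.1558 mol
Sn²⁺ + 2e⁻ → Sn, so n(e⁻) = 2 × 0.1558 = 0.3116 mol
Q = 0.3116 × 96500 / 0.605 = 49700 C
t = Q / I = 49700 / 13.8 = 3601 s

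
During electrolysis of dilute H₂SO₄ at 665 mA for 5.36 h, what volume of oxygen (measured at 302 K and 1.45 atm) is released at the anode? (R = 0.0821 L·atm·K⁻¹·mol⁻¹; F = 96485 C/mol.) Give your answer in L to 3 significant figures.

0.569 L

Charge passed = 0.665 × 19296 = 12830 C
n(e⁻) = 12830 / 96485 = 0.1330 mol
2H₂O → O₂ + 4H⁺ + 4e⁻, so n(O₂) = 0.1330 / 4 = 0.03325 mol
V = nRT/P = 0.03325 × 0.0821 × 302 / 1.45 = 0.5686 L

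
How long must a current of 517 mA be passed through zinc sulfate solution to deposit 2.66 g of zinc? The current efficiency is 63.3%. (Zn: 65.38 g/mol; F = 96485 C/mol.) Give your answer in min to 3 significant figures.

n(Zn) = 2.66 / 65.38 = 0.04069 mol
Zn²⁺ + 2e⁻ → Zn, so n(e⁻) = 2 × 0.04069 = 0.08138 mol
Q = 0.08138 × 96485 / 0.633 = 12400 C
t = Q / I = 12400 / 0.517 = 23980 s = 400 min

400 min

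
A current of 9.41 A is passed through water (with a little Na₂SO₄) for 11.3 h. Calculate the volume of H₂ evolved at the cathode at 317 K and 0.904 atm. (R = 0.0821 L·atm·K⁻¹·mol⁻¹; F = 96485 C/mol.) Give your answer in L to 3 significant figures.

Q = It = 9.41 × 40680 = 3.828×10^5 C
n(e⁻) = 3.828×10^5 / 96485 = 3.967 mol
2H⁺ + 2e⁻ → H₂, so n(H₂) = 3.967 / 2 = 1.984 mol
V = nRT/P = 1.984 × 0.0821 × 317 / 0.904 = 57.12 L

57.1 L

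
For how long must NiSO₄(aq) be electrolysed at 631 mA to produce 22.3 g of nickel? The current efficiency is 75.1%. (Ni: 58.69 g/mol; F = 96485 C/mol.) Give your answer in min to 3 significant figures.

n(Ni) = 22.3 / 58.69 = 0.3800 mol
Ni²⁺ + 2e⁻ → Ni, so n(e⁻) = 2 × 0.3800 = 0.7600 mol
Q = 0.7600 × 96485 / 0.751 = 97640 C
t = Q / I = 97640 / 0.631 = 1.547×10^5 s = 2580 min

2580 min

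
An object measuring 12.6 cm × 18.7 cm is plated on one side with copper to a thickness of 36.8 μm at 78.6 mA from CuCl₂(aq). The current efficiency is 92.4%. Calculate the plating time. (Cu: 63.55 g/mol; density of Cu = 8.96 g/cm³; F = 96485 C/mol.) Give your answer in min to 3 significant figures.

5410 min

Plated area = 12.6 × 18.7 = 235.6 cm²
Volume = 235.6 × 36.8×10⁻⁴ cm = 0.8670 cm³
m(Cu) = 0.8670 × 8.96 = 7.768 g
n(Cu) = 7.768 / 63.55 = 0.1222 mol; n(e⁻) = 2 × 0.1222 = 0.2444 mol
Q = 0.2444 × 96485 / 0.924 = 25520 C
t = 25520 / 0.0786 = 3.247×10^5 s = 5410 min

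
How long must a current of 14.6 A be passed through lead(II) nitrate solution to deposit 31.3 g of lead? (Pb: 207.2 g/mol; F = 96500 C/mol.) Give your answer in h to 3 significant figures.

n(Pb) = 31.3 / 207.2 = 0.1511 mol
Pb²⁺ + 2e⁻ → Pb, so n(e⁻) = 2 × 0.1511 = 0.3022 mol
Q = 0.3022 × 96500 = 29160 C
t = Q / I = 29160 / 14.6 = 1997 s = 0.555 h

0.555 h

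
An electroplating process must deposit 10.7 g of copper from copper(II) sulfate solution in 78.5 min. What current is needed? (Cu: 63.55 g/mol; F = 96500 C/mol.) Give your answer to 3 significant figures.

6.90 A

n(Cu) = 10.7 / 63.55 = 0.1684 mol
Cu²⁺ + 2e⁻ → Cu, so n(e⁻) = 2 × 0.1684 = 0.3368 mol
Q = 0.3368 × 96500 = 32500 C
I = Q / t = 32500 / 4710 s = 6.90 A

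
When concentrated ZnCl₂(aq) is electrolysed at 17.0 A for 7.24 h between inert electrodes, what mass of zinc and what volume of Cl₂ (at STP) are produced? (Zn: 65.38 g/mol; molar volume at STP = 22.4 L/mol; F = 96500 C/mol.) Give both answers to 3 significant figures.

150 g Zn; 51.4 L Cl₂

Q = 17.0 × 26064 = 4.431×10^5 C; n(e⁻) = 4.431×10^5 / 96500 = 4.592 mol
Cathode: Zn²⁺ + 2e⁻ → Zn → n(Zn) = 4.592/2 = 2.296 mol → 150 g
Anode: 2Cl⁻ → Cl₂ + 2e⁻ → n(Cl₂) = 4.592/2 = 2.296 mol → 51.4 L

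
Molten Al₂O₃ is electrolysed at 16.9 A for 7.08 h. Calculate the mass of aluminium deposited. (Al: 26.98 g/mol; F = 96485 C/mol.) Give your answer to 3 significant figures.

Q = 16.9 A × 25488 s = 4.307×10^5 C
n(e⁻) = Q/F = 4.307×10^5/96485 = 4.464 mol
Al³⁺ + 3e⁻ → Al, so n(Al) = 4.464 / 3 = 1.488 mol
m = 1.488 × 26.98 = 40.1 g

40.1 g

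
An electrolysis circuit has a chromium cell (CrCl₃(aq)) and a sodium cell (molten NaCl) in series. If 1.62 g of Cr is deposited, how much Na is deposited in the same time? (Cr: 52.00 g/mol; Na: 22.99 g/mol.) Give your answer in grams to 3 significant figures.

2.15 g

n(Cr) = 1.62 / 52.00 = 0.03115 mol
Cr³⁺ + 3e⁻ → Cr, so n(e⁻) = 3 × 0.03115 = 0.09345 mol
The cells are in series, so the same charge (and hence the same n(e⁻) = 0.09345 mol) passes through both.
Na⁺ + e⁻ → Na, so n(Na) = 0.09345 mol
m(Na) = 0.09345 × 22.99 = 2.15 g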